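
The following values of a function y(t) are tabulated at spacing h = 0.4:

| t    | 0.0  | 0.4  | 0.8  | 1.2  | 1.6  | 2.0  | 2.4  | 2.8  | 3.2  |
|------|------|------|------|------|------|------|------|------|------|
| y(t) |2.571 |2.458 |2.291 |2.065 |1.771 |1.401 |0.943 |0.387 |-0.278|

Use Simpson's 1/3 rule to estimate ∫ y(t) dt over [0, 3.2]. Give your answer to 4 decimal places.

h = 0.4, n = 8.
(h/3)·[y₀ + 4y₁ + 2y₂ + 4y₃ + 2y₄ + 4y₅ + 2y₆ + 4y₇ + y₈] = 0.133333·(37.547) = 5.0063.

5.0063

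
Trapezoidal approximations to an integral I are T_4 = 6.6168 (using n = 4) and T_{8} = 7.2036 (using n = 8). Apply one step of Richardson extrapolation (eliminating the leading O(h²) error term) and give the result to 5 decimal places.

7.39920

R = (4·T_{8} − T_4) / 3 = (4·7.2036 − 6.6168)/3 = (22.1976)/3 = 7.39920.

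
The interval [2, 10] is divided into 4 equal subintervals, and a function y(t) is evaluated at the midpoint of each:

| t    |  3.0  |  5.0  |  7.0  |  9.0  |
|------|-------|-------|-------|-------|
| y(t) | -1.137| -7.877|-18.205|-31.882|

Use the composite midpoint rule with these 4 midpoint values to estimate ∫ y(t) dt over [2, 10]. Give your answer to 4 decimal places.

h = 2, n = 4.
h·[y(m₁) + y(m₂) + y(m₃) + y(m₄)] = 2·(-59.101) = -118.2020.

-118.2020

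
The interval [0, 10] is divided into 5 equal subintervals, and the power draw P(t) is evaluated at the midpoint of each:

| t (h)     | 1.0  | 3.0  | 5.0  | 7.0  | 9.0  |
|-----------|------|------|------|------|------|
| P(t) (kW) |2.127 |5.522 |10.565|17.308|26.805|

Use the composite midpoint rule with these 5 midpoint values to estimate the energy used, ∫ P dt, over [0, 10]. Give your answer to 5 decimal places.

124.65400

h = 2, n = 5.
h·[y(m₁) + y(m₂) + y(m₃) + y(m₄) + y(m₅)] = 2·(62.327) = 124.65400.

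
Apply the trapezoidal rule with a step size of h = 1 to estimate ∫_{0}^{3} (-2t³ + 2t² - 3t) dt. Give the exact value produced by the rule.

h = (3 − 0)/3 = 1.
Nodes t₀,…,t₃ = 0, 1, 2, 3.
f(t) = -2t³ + 2t² - 3t: f₀=0, f₁=-3, f₂=-14, f₃=-45.
(h/2)·[f₀ + 2f₁ + 2f₂ + f₃] = 0.5·(-79) = -39.5.

-39.5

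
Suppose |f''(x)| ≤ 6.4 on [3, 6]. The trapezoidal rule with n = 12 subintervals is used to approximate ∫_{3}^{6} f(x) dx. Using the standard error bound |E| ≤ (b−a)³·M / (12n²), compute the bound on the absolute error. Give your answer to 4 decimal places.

0.1000

|E| ≤ (3)³·6.4 / (12·12²) = 172.8/1728 = 0.1000.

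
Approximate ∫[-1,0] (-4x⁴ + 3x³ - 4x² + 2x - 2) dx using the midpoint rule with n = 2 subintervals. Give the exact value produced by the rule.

h = (0 − (-1))/2 = 0.5.
Midpoints m₁,…,m₂ = -0.75, -0.25.
f(m₁)=-8.28125, f(m₂)=-2.8125.
h·[f(m₁) + f(m₂)] = 0.5·(-11.09375) = -5.546875.

-5.546875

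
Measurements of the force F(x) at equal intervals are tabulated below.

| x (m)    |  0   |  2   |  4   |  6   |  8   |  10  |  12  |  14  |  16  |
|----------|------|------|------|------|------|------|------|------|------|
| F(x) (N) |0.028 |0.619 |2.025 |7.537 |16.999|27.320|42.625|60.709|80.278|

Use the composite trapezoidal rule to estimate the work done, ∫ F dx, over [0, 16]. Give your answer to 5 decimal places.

395.97400

h = 2, n = 8.
(h/2)·[y₀ + 2y₁ + 2y₂ + 2y₃ + 2y₄ + 2y₅ + 2y₆ + 2y₇ + y₈] = 1·(395.974) = 395.97400.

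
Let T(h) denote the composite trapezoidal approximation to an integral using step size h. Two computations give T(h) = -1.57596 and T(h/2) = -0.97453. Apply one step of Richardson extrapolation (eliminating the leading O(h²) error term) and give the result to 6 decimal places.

-0.774053

R = (4·T(h/2) − T(h)) / 3 = (4·(-0.97453) − (-1.57596))/3 = (-2.32216)/3 = -0.774053.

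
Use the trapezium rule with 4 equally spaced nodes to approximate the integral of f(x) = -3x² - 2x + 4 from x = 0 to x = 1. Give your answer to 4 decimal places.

1.9444

h = (1 − 0)/3 = 0.333333.
Nodes x₀,…,x₃ = 0, 0.333333, 0.666667, 1.
f(x) = -3x² - 2x + 4: f₀=4, f₁=3, f₂=1.333333, f₃=-1.
(h/2)·[f₀ + 2f₁ + 2f₂ + f₃] = 0.166667·(11.666667) = 1.9444.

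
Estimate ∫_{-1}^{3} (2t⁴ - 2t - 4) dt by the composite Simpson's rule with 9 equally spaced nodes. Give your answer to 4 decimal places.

73.6667

h = (3 − (-1))/8 = 0.5.
Nodes t₀,…,t₈ = -1, -0.5, 0, 0.5, 1, 1.5, 2, 2.5, 3.
f(t) = 2t⁴ - 2t - 4: f₀=0, f₁=-2.875, f₂=-4, f₃=-4.875, f₄=-4, f₅=3.125, f₆=24, f₇=69.125, f₈=152.
(h/3)·[f₀ + 4f₁ + 2f₂ + 4f₃ + 2f₄ + 4f₅ + 2f₆ + 4f₇ + f₈] = 0.166667·(442) = 73.6667.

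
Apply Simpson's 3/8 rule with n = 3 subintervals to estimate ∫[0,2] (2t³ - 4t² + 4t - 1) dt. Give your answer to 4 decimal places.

3.3333

h = (2 − 0)/3 = 0.666667.
Nodes t₀,…,t₃ = 0, 0.666667, 1.333333, 2.
f(t) = 2t³ - 4t² + 4t - 1: f₀=-1, f₁=0.481481, f₂=1.962963, f₃=7.
(3h/8)·[f₀ + 3f₁ + 3f₂ + f₃] = 0.25·(13.333333) = 3.3333.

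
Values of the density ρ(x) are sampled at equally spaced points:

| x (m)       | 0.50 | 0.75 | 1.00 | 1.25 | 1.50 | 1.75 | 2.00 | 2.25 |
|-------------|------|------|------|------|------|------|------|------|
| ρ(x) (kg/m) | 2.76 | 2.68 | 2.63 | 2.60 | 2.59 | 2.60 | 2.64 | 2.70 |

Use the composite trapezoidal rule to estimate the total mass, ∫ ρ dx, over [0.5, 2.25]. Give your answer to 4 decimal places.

4.6175

h = 0.25, n = 7.
(h/2)·[y₀ + 2y₁ + 2y₂ + 2y₃ + 2y₄ + 2y₅ + 2y₆ + y₇] = 0.125·(36.94) = 4.6175.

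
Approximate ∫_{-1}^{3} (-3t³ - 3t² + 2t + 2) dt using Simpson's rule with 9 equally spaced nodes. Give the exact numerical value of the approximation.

h = (3 − (-1))/8 = 0.5.
Nodes t₀,…,t₈ = -1, -0.5, 0, 0.5, 1, 1.5, 2, 2.5, 3.
f(t) = -3t³ - 3t² + 2t + 2: f₀=0, f₁=0.625, f₂=2, f₃=1.875, f₄=-2, f₅=-11.875, f₆=-30, f₇=-58.625, f₈=-100.
(h/3)·[f₀ + 4f₁ + 2f₂ + 4f₃ + 2f₄ + 4f₅ + 2f₆ + 4f₇ + f₈] = 0.166667·(-432) = -72.

-72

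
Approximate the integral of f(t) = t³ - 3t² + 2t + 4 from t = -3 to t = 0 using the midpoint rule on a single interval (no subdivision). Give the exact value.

-27.375

M = (b−a)·f(-1.5) = 3·(-9.125) = -27.375.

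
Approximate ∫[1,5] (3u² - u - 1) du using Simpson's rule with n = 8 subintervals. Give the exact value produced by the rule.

h = (5 − 1)/8 = 0.5.
Nodes u₀,…,u₈ = 1, 1.5, 2, 2.5, 3, 3.5, 4, 4.5, 5.
f(u) = 3u² - u - 1: f₀=1, f₁=4.25, f₂=9, f₃=15.25, f₄=23, f₅=32.25, f₆=43, f₇=55.25, f₈=69.
(h/3)·[f₀ + 4f₁ + 2f₂ + 4f₃ + 2f₄ + 4f₅ + 2f₆ + 4f₇ + f₈] = 0.166667·(648) = 108.

108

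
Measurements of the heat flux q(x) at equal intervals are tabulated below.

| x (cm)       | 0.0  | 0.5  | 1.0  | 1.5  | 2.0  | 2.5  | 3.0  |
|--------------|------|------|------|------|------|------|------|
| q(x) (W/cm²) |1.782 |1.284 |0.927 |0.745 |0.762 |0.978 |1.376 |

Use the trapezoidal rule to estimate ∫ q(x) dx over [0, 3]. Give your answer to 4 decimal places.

3.1375

h = 0.5, n = 6.
(h/2)·[y₀ + 2y₁ + 2y₂ + 2y₃ + 2y₄ + 2y₅ + y₆] = 0.25·(12.550) = 3.1375.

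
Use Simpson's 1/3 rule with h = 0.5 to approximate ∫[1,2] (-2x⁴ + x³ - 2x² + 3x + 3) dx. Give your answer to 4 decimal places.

h = (2 − 1)/2 = 0.5.
Nodes x₀,…,x₂ = 1, 1.5, 2.
f(x) = -2x⁴ + x³ - 2x² + 3x + 3: f₀=3, f₁=-3.75, f₂=-23.
(h/3)·[f₀ + 4f₁ + f₂] = 0.166667·(-35) = -5.8333.

-5.8333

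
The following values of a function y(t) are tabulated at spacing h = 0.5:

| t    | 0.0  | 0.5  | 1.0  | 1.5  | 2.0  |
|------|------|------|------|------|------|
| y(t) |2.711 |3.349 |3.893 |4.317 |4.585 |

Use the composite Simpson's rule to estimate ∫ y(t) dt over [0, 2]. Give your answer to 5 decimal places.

h = 0.5, n = 4.
(h/3)·[y₀ + 4y₁ + 2y₂ + 4y₃ + y₄] = 0.166667·(45.746) = 7.62433.

7.62433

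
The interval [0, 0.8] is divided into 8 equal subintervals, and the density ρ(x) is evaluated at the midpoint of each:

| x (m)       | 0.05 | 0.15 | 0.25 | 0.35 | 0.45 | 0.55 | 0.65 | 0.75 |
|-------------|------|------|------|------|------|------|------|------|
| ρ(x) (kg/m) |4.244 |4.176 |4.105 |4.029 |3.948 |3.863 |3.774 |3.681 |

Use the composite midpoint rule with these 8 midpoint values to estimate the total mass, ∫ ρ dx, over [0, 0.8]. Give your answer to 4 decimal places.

3.1820

h = 0.1, n = 8.
h·[y(m₁) + y(m₂) + y(m₃) + y(m₄) + y(m₅) + y(m₆) + y(m₇) + y(m₈)] = 0.1·(31.820) = 3.1820.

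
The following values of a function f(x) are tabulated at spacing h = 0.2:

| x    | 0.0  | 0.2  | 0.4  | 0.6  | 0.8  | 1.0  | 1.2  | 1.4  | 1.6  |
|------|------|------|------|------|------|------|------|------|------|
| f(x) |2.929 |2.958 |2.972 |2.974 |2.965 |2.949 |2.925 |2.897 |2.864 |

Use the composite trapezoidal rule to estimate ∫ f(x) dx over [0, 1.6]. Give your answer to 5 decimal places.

h = 0.2, n = 8.
(h/2)·[y₀ + 2y₁ + 2y₂ + 2y₃ + 2y₄ + 2y₅ + 2y₆ + 2y₇ + y₈] = 0.1·(47.073) = 4.70730.

4.70730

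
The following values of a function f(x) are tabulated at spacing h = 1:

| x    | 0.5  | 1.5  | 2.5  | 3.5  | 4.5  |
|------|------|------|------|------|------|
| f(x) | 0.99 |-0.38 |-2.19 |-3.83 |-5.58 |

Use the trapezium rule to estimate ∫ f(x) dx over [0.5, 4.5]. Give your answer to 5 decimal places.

h = 1, n = 4.
(h/2)·[y₀ + 2y₁ + 2y₂ + 2y₃ + y₄] = 0.5·(-17.39) = -8.69500.

-8.69500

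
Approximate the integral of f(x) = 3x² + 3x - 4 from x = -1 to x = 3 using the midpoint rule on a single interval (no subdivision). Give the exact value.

M = (b−a)·f(1) = 4·(2) = 8.

8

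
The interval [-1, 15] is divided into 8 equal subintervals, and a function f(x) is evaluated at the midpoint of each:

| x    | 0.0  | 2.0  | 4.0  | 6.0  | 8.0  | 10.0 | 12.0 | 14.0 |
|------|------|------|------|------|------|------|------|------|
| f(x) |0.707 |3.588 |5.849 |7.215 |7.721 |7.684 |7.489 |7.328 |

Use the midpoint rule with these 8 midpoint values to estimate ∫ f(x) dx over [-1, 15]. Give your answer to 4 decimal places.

h = 2, n = 8.
h·[y(m₁) + y(m₂) + y(m₃) + y(m₄) + y(m₅) + y(m₆) + y(m₇) + y(m₈)] = 2·(47.581) = 95.1620.

95.1620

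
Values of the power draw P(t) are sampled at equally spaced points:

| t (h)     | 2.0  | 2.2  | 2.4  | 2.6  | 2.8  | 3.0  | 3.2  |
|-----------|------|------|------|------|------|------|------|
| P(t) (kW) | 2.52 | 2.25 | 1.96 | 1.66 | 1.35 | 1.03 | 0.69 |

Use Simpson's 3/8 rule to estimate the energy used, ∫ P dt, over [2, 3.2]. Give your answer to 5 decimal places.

h = 0.2, n = 6.
(3h/8)·[y₀ + 3y₁ + 3y₂ + 2y₃ + 3y₄ + 3y₅ + y₆] = 0.075·(26.30) = 1.97250.

1.97250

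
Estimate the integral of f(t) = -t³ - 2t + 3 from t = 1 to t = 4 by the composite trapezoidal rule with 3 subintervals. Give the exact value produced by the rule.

h = (4 − 1)/3 = 1.
Nodes t₀,…,t₃ = 1, 2, 3, 4.
f(t) = -t³ - 2t + 3: f₀=0, f₁=-9, f₂=-30, f₃=-69.
(h/2)·[f₀ + 2f₁ + 2f₂ + f₃] = 0.5·(-147) = -73.5.

-73.5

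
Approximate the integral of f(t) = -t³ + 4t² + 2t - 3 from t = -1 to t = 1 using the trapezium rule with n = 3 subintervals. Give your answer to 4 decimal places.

h = (1 − (-1))/3 = 0.666667.
Nodes t₀,…,t₃ = -1, -0.333333, 0.333333, 1.
f(t) = -t³ + 4t² + 2t - 3: f₀=0, f₁=-3.185185, f₂=-1.925926, f₃=2.
(h/2)·[f₀ + 2f₁ + 2f₂ + f₃] = 0.333333·(-8.222222) = -2.7407.

-2.7407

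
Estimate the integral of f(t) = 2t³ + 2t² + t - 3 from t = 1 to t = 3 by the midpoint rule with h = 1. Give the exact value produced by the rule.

h = (3 − 1)/2 = 1.
Midpoints m₁,…,m₂ = 1.5, 2.5.
f(m₁)=9.75, f(m₂)=43.25.
h·[f(m₁) + f(m₂)] = 1·(53) = 53.

53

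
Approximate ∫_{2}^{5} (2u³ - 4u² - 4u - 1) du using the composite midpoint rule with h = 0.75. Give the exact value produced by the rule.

101.109375

h = (5 − 2)/4 = 0.75.
Midpoints m₁,…,m₄ = 2.375, 3.125, 3.875, 4.625.
f(m₁)=-6.26953125, f(m₂)=8.47265625, f(m₃)=39.80859375, f(m₄)=92.80078125.
h·[f(m₁) + f(m₂) + f(m₃) + f(m₄)] = 0.75·(134.8125) = 101.109375.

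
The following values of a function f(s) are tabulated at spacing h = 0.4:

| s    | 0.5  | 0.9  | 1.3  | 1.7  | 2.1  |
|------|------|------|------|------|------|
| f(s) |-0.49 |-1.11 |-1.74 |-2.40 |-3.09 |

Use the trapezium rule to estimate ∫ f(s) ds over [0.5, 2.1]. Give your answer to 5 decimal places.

-2.81600

h = 0.4, n = 4.
(h/2)·[y₀ + 2y₁ + 2y₂ + 2y₃ + y₄] = 0.2·(-14.08) = -2.81600.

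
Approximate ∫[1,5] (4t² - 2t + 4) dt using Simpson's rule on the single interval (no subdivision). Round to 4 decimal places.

S = (b−a)/6 · [f(1) + 4f(3) + f(5)] = 0.666667·[6 + 4·34 + 94] = 157.3333.

157.3333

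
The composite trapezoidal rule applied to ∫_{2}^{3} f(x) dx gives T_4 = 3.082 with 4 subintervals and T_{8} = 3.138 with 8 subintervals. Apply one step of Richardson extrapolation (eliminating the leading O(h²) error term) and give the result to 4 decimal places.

R = (4·T_{8} − T_4) / 3 = (4·3.138 − 3.082)/3 = (9.470)/3 = 3.1567.

3.1567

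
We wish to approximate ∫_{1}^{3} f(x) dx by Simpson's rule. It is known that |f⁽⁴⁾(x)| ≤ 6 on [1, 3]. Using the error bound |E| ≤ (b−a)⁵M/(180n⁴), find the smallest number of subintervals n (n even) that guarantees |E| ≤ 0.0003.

8

Need 192/(180n⁴) ≤ 0.0003.
n⁴ ≥ 192/(180·0.0003) = 3555.56 ⇒ n ≥ 7.7219, so the smallest even n is 8. (n must be even for Simpson's rule.)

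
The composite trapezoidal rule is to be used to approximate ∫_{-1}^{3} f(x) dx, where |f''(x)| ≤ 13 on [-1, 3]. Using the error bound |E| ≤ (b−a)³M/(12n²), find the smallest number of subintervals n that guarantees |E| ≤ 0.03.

49

Need 832/(12n²) ≤ 0.03.
n² ≥ 832/(12·0.03) = 2311.11 ⇒ n ≥ 48.0740, so the smallest n is 49.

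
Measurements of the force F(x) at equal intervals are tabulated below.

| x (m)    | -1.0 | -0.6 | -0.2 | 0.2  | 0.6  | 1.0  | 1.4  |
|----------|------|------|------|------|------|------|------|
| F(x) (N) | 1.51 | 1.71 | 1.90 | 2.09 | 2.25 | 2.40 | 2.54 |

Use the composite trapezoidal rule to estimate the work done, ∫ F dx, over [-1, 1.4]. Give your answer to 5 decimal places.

4.95000

h = 0.4, n = 6.
(h/2)·[y₀ + 2y₁ + 2y₂ + 2y₃ + 2y₄ + 2y₅ + y₆] = 0.2·(24.75) = 4.95000.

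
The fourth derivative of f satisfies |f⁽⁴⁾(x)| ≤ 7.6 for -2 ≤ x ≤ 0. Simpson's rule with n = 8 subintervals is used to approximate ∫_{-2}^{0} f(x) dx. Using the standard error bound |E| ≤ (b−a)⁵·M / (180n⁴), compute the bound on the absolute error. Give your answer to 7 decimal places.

0.0003299

|E| ≤ (2)⁵·7.6 / (180·8⁴) = 243.2/737280 = 0.0003299.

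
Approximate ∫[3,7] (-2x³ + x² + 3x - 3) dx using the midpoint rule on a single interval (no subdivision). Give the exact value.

-852

M = (b−a)·f(5) = 4·(-213) = -852.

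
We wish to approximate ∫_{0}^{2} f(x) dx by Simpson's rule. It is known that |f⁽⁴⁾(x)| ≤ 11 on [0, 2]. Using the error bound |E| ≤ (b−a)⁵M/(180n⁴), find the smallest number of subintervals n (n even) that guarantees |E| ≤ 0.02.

4

Need 352/(180n⁴) ≤ 0.02.
n⁴ ≥ 352/(180·0.02) = 97.7778 ⇒ n ≥ 3.1446, so the smallest even n is 4. (n must be even for Simpson's rule.)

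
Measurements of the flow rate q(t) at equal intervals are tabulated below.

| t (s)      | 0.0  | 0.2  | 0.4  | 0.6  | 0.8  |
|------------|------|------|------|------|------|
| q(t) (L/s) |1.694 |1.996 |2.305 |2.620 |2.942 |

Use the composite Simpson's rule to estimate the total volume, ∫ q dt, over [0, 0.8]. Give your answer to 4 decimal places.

h = 0.2, n = 4.
(h/3)·[y₀ + 4y₁ + 2y₂ + 4y₃ + y₄] = 0.066667·(27.710) = 1.8473.

1.8473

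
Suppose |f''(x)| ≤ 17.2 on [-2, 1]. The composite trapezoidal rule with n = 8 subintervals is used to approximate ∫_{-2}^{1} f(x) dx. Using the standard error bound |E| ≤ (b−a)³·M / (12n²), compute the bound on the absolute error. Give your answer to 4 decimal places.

|E| ≤ (3)³·17.2 / (12·8²) = 464.4/768 = 0.6047.

0.6047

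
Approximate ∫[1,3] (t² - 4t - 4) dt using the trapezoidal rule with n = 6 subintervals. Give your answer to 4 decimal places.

-15.2963

h = (3 − 1)/6 = 0.333333.
Nodes t₀,…,t₆ = 1, 1.333333, 1.666667, 2, 2.333333, 2.666667, 3.
f(t) = t² - 4t - 4: f₀=-7, f₁=-7.555556, f₂=-7.888889, f₃=-8, f₄=-7.888889, f₅=-7.555556, f₆=-7.
(h/2)·[f₀ + 2f₁ + 2f₂ + 2f₃ + 2f₄ + 2f₅ + f₆] = 0.166667·(-91.777778) = -15.2963.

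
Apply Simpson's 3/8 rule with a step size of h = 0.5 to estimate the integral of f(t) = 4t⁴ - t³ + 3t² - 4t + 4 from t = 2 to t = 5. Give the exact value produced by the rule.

h = (5 − 2)/6 = 0.5.
Nodes t₀,…,t₆ = 2, 2.5, 3, 3.5, 4, 4.5, 5.
f(t) = 4t⁴ - t³ + 3t² - 4t + 4: f₀=64, f₁=153.375, f₂=316, f₃=584.125, f₄=996, f₅=1595.875, f₆=2434.
(3h/8)·[f₀ + 3f₁ + 3f₂ + 2f₃ + 3f₄ + 3f₅ + f₆] = 0.1875·(12850) = 2409.375.

2409.375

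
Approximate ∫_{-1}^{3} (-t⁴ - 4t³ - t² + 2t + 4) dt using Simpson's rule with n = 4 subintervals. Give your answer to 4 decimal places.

-114.6667

h = (3 − (-1))/4 = 1.
Nodes t₀,…,t₄ = -1, 0, 1, 2, 3.
f(t) = -t⁴ - 4t³ - t² + 2t + 4: f₀=4, f₁=4, f₂=0, f₃=-44, f₄=-188.
(h/3)·[f₀ + 4f₁ + 2f₂ + 4f₃ + f₄] = 0.333333·(-344) = -114.6667.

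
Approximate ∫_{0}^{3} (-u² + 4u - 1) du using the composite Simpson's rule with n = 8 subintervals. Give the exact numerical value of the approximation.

6

h = (3 − 0)/8 = 0.375.
Nodes u₀,…,u₈ = 0, 0.375, 0.75, 1.125, 1.5, 1.875, 2.25, 2.625, 3.
f(u) = -u² + 4u - 1: f₀=-1, f₁=0.359375, f₂=1.4375, f₃=2.234375, f₄=2.75, f₅=2.984375, f₆=2.9375, f₇=2.609375, f₈=2.
(h/3)·[f₀ + 4f₁ + 2f₂ + 4f₃ + 2f₄ + 4f₅ + 2f₆ + 4f₇ + f₈] = 0.125·(48) = 6.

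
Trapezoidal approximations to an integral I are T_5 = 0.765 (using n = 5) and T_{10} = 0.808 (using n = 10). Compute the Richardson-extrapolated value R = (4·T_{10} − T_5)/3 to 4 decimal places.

R = (4·T_{10} − T_5) / 3 = (4·0.808 − 0.765)/3 = (2.467)/3 = 0.8223.

0.8223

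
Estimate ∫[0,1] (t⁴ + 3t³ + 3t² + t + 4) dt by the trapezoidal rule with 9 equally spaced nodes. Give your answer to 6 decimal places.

6.474731

h = (1 − 0)/8 = 0.125.
Nodes t₀,…,t₈ = 0, 0.125, 0.25, 0.375, 0.5, 0.625, 0.75, 0.875, 1.
f(t) = t⁴ + 3t³ + 3t² + t + 4: f₀=4, f₁=4.177978515625, f₂=4.48828125, f₃=4.974853515625, f₄=5.6875, f₅=6.681884765625, f₆=8.01953125, f₇=9.767822265625, f₈=12.
(h/2)·[f₀ + 2f₁ + 2f₂ + 2f₃ + 2f₄ + 2f₅ + 2f₆ + 2f₇ + f₈] = 0.0625·(103.595703125) = 6.474731.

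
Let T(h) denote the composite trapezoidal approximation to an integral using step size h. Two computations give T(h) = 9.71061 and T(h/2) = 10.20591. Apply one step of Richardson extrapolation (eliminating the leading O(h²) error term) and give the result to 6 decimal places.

10.371010

R = (4·T(h/2) − T(h)) / 3 = (4·10.20591 − 9.71061)/3 = (31.11303)/3 = 10.371010.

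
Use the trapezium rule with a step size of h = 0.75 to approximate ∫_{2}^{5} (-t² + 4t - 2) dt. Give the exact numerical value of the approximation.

h = (5 − 2)/4 = 0.75.
Nodes t₀,…,t₄ = 2, 2.75, 3.5, 4.25, 5.
f(t) = -t² + 4t - 2: f₀=2, f₁=1.4375, f₂=-0.25, f₃=-3.0625, f₄=-7.
(h/2)·[f₀ + 2f₁ + 2f₂ + 2f₃ + f₄] = 0.375·(-8.75) = -3.28125.

-3.28125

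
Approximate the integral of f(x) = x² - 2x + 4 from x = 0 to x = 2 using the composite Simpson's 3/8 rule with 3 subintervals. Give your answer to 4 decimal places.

h = (2 − 0)/3 = 0.666667.
Nodes x₀,…,x₃ = 0, 0.666667, 1.333333, 2.
f(x) = x² - 2x + 4: f₀=4, f₁=3.111111, f₂=3.111111, f₃=4.
(3h/8)·[f₀ + 3f₁ + 3f₂ + f₃] = 0.25·(26.666667) = 6.6667.

6.6667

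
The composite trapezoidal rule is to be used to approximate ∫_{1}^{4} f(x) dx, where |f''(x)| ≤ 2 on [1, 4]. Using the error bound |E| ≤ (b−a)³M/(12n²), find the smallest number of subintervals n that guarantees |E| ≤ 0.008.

24

Need 54/(12n²) ≤ 0.008.
n² ≥ 54/(12·0.008) = 562.5 ⇒ n ≥ 23.7171, so the smallest n is 24.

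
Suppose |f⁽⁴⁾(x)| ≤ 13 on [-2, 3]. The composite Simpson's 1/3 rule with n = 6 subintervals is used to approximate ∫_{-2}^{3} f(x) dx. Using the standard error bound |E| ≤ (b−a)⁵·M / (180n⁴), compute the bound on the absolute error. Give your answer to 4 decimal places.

|E| ≤ (5)⁵·13 / (180·6⁴) = 40625/233280 = 0.1741.

0.1741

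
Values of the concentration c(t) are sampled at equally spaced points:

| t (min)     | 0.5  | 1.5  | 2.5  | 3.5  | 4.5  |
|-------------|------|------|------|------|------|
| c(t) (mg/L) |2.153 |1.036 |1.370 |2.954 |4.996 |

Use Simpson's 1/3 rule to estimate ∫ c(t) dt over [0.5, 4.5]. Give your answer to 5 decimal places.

8.61633

h = 1, n = 4.
(h/3)·[y₀ + 4y₁ + 2y₂ + 4y₃ + y₄] = 0.333333·(25.849) = 8.61633.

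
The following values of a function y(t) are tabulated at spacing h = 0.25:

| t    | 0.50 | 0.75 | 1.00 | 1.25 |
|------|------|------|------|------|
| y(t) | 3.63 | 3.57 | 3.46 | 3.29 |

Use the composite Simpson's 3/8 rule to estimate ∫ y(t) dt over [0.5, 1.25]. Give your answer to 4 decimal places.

2.6259

h = 0.25, n = 3.
(3h/8)·[y₀ + 3y₁ + 3y₂ + y₃] = 0.09375·(28.01) = 2.6259.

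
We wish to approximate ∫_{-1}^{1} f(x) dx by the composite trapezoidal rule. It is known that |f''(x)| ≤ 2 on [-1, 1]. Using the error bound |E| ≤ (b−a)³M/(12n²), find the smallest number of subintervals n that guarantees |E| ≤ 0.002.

26

Need 16/(12n²) ≤ 0.002.
n² ≥ 16/(12·0.002) = 666.667 ⇒ n ≥ 25.8199, so the smallest n is 26.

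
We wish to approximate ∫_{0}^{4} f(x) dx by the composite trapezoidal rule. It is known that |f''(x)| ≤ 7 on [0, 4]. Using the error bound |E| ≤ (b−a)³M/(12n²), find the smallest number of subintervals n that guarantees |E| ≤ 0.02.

Need 448/(12n²) ≤ 0.02.
n² ≥ 448/(12·0.02) = 1866.67 ⇒ n ≥ 43.2049, so the smallest n is 44.

44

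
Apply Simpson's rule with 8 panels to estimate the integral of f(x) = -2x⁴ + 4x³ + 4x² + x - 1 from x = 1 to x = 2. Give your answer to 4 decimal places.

h = (2 − 1)/8 = 0.125.
Nodes x₀,…,x₈ = 1, 1.125, 1.25, 1.375, 1.5, 1.625, 1.75, 1.875, 2.
f(x) = -2x⁴ + 4x³ + 4x² + x - 1: f₀=6, f₁=7.67919921875, f₂=9.4296875, f₃=11.18701171875, f₄=12.875, f₅=14.40576171875, f₆=15.6796875, f₇=16.58544921875, f₈=17.
(h/3)·[f₀ + 4f₁ + 2f₂ + 4f₃ + 2f₄ + 4f₅ + 2f₆ + 4f₇ + f₈] = 0.041667·(298.3984375) = 12.4333.

12.4333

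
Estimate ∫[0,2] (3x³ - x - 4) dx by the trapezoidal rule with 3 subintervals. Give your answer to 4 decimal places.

3.3333

h = (2 − 0)/3 = 0.666667.
Nodes x₀,…,x₃ = 0, 0.666667, 1.333333, 2.
f(x) = 3x³ - x - 4: f₀=-4, f₁=-3.777778, f₂=1.777778, f₃=18.
(h/2)·[f₀ + 2f₁ + 2f₂ + f₃] = 0.333333·(10) = 3.3333.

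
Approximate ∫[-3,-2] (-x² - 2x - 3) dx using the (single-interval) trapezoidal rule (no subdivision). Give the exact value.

-4.5

T = (b−a)/2 · [f(-3) + f(-2)] = 0.5·[(-6) + (-3)] = -4.5.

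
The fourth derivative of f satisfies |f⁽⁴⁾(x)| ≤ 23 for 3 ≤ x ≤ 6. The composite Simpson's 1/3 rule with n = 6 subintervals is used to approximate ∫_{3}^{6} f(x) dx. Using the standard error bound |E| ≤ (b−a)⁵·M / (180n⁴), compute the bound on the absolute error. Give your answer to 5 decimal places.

|E| ≤ (3)⁵·23 / (180·6⁴) = 5589/233280 = 0.02396.

0.02396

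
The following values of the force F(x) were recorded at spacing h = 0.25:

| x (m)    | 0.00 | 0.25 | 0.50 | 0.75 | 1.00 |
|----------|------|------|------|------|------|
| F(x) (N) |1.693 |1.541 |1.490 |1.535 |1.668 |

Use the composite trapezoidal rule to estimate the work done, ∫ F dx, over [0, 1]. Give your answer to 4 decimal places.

1.5616

h = 0.25, n = 4.
(h/2)·[y₀ + 2y₁ + 2y₂ + 2y₃ + y₄] = 0.125·(12.493) = 1.5616.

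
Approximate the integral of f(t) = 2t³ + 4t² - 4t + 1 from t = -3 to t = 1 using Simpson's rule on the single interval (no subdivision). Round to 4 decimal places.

17.3333

S = (b−a)/6 · [f(-3) + 4f(-1) + f(1)] = 0.666667·[(-5) + 4·7 + 3] = 17.3333.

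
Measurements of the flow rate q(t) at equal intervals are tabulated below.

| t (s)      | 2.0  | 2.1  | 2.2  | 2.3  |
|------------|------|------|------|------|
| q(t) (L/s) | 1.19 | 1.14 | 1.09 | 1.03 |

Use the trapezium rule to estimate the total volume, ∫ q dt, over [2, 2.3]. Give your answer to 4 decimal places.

0.3340

h = 0.1, n = 3.
(h/2)·[y₀ + 2y₁ + 2y₂ + y₃] = 0.05·(6.68) = 0.3340.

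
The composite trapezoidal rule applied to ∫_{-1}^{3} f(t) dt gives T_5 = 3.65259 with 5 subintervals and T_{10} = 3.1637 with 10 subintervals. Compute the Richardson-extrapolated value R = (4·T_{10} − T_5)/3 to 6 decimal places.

R = (4·T_{10} − T_5) / 3 = (4·3.1637 − 3.65259)/3 = (9.00221)/3 = 3.000737.

3.000737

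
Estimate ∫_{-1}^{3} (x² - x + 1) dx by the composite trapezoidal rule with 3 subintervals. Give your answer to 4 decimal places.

10.5185

h = (3 − (-1))/3 = 1.333333.
Nodes x₀,…,x₃ = -1, 0.333333, 1.666667, 3.
f(x) = x² - x + 1: f₀=3, f₁=0.777778, f₂=2.111111, f₃=7.
(h/2)·[f₀ + 2f₁ + 2f₂ + f₃] = 0.666667·(15.777778) = 10.5185.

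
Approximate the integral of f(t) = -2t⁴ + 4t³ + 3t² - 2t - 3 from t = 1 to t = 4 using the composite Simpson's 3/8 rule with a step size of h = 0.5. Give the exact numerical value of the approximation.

h = (4 − 1)/6 = 0.5.
Nodes t₀,…,t₆ = 1, 1.5, 2, 2.5, 3, 3.5, 4.
f(t) = -2t⁴ + 4t³ + 3t² - 2t - 3: f₀=0, f₁=4.125, f₂=5, f₃=-4.875, f₄=-36, f₅=-101.875, f₆=-219.
(3h/8)·[f₀ + 3f₁ + 3f₂ + 2f₃ + 3f₄ + 3f₅ + f₆] = 0.1875·(-615) = -115.3125.

-115.3125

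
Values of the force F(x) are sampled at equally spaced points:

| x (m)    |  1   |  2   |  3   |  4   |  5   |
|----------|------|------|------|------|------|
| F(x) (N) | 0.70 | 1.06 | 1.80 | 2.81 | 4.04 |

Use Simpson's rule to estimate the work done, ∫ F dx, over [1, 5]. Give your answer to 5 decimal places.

h = 1, n = 4.
(h/3)·[y₀ + 4y₁ + 2y₂ + 4y₃ + y₄] = 0.333333·(23.82) = 7.94000.

7.94000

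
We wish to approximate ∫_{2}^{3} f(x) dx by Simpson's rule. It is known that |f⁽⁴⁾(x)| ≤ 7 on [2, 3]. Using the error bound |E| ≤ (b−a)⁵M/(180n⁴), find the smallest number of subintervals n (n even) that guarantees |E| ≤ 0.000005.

Need 7/(180n⁴) ≤ 0.000005.
n⁴ ≥ 7/(180·0.000005) = 7777.78 ⇒ n ≥ 9.3910, so the smallest even n is 10. (n must be even for Simpson's rule.)

10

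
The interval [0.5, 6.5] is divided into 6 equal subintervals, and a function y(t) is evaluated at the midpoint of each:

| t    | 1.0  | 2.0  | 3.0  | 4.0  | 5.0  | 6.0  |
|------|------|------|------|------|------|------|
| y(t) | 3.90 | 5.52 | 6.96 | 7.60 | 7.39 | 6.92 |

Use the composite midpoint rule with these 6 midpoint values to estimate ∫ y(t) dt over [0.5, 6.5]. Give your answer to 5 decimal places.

38.29000

h = 1, n = 6.
h·[y(m₁) + y(m₂) + y(m₃) + y(m₄) + y(m₅) + y(m₆)] = 1·(38.29) = 38.29000.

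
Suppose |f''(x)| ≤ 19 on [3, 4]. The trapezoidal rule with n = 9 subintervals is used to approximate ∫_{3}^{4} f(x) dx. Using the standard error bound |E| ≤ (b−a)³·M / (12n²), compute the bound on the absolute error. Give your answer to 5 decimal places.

0.01955

|E| ≤ (1)³·19 / (12·9²) = 19/972 = 0.01955.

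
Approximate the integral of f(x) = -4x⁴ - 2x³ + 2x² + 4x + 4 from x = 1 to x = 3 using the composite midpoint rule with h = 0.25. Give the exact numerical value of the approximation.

-191.080078125

h = (3 − 1)/8 = 0.25.
Midpoints m₁,…,m₈ = 1.125, 1.375, 1.625, 1.875, 2.125, 2.375, 2.625, 2.875.
f(m₁)=1.7763671875, f(m₂)=-6.2158203125, f(m₃)=-20.6923828125, f(m₄)=-44.0908203125, f(m₅)=-79.2236328125, f(m₆)=-129.2783203125, f(m₇)=-197.8173828125, f(m₈)=-288.7783203125.
h·[f(m₁) + f(m₂) + f(m₃) + f(m₄) + f(m₅) + f(m₆) + f(m₇) + f(m₈)] = 0.25·(-764.3203125) = -191.080078125.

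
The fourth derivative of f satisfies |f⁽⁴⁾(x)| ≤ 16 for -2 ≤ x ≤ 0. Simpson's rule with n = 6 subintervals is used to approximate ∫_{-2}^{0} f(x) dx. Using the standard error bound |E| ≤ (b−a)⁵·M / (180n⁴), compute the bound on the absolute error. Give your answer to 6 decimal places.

0.002195

|E| ≤ (2)⁵·16 / (180·6⁴) = 512/233280 = 0.002195.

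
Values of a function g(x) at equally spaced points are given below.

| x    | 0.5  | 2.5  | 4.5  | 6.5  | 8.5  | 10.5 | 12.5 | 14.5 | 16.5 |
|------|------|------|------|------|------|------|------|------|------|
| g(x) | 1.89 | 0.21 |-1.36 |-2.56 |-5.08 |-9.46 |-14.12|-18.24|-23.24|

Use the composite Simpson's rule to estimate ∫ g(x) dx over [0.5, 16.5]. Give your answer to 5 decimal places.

-121.78000

h = 2, n = 8.
(h/3)·[y₀ + 4y₁ + 2y₂ + 4y₃ + 2y₄ + 4y₅ + 2y₆ + 4y₇ + y₈] = 0.666667·(-182.67) = -121.78000.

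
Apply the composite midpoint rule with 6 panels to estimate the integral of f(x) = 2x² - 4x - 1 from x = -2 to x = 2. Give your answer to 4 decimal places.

6.3704

h = (2 − (-2))/6 = 0.666667.
Midpoints m₁,…,m₆ = -1.666667, -1, -0.333333, 0.333333, 1, 1.666667.
f(m₁)=11.222222, f(m₂)=5, f(m₃)=0.555556, f(m₄)=-2.111111, f(m₅)=-3, f(m₆)=-2.111111.
h·[f(m₁) + f(m₂) + f(m₃) + f(m₄) + f(m₅) + f(m₆)] = 0.666667·(9.555556) = 6.3704.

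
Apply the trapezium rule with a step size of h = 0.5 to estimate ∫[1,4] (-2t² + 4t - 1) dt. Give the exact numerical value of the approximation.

-15.25

h = (4 − 1)/6 = 0.5.
Nodes t₀,…,t₆ = 1, 1.5, 2, 2.5, 3, 3.5, 4.
f(t) = -2t² + 4t - 1: f₀=1, f₁=0.5, f₂=-1, f₃=-3.5, f₄=-7, f₅=-11.5, f₆=-17.
(h/2)·[f₀ + 2f₁ + 2f₂ + 2f₃ + 2f₄ + 2f₅ + f₆] = 0.25·(-61) = -15.25.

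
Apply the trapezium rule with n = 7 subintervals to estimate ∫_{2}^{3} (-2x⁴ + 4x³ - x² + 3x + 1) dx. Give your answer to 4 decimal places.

h = (3 − 2)/7 = 0.142857.
Nodes x₀,…,x₇ = 2, 2.142857, 2.285714, 2.428571, 2.571429, 2.714286, 2.857143, 3.
f(x) = -2x⁴ + 4x³ - x² + 3x + 1: f₀=3, f₁=0.025406, f₂=-4.191170, f₃=-9.889629, f₄=-17.329863, f₅=-26.791753, f₆=-38.575177, f₇=-53.
(h/2)·[f₀ + 2f₁ + 2f₂ + 2f₃ + 2f₄ + 2f₅ + 2f₆ + f₇] = 0.071429·(-243.504373) = -17.3932.

-17.3932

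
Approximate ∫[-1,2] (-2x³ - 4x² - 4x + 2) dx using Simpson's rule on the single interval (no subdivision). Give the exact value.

-19.5

S = (b−a)/6 · [f(-1) + 4f(0.5) + f(2)] = 0.5·[4 + 4·(-1.25) + (-38)] = -19.5.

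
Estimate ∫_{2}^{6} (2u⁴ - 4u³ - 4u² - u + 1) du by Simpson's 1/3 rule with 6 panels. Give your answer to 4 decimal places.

h = (6 − 2)/6 = 0.666667.
Nodes u₀,…,u₆ = 2, 2.666667, 3.333333, 4, 4.666667, 5.333333, 6.
f(u) = 2u⁴ - 4u³ - 4u² - u + 1: f₀=-17, f₁=-4.827160, f₂=51.987654, f₃=189, f₄=451.246914, f₅=893.246914, f₆=1579.
(h/3)·[f₀ + 4f₁ + 2f₂ + 4f₃ + 2f₄ + 4f₅ + f₆] = 0.222222·(6878.148148) = 1528.4774.

1528.4774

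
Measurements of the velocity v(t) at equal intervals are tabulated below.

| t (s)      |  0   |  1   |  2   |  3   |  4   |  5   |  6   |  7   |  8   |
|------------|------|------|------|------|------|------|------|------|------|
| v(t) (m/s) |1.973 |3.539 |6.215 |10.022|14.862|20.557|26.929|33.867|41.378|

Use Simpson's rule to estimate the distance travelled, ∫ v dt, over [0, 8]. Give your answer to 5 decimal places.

h = 1, n = 8.
(h/3)·[y₀ + 4y₁ + 2y₂ + 4y₃ + 2y₄ + 4y₅ + 2y₆ + 4y₇ + y₈] = 0.333333·(411.303) = 137.10100.

137.10100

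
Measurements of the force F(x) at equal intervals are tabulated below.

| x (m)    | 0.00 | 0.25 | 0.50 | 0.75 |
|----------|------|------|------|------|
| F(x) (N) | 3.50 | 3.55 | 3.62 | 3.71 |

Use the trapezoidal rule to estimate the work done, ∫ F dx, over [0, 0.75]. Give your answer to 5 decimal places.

2.69375

h = 0.25, n = 3.
(h/2)·[y₀ + 2y₁ + 2y₂ + y₃] = 0.125·(21.55) = 2.69375.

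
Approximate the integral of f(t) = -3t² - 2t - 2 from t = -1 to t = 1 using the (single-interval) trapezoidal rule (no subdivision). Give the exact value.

T = (b−a)/2 · [f(-1) + f(1)] = 1·[(-3) + (-7)] = -10.

-10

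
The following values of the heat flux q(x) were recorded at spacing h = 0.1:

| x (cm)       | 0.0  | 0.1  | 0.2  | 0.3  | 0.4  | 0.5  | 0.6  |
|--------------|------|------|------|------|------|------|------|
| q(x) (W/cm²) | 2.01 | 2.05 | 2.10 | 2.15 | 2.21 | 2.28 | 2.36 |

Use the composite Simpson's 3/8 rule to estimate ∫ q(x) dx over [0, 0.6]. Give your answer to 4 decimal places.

h = 0.1, n = 6.
(3h/8)·[y₀ + 3y₁ + 3y₂ + 2y₃ + 3y₄ + 3y₅ + y₆] = 0.0375·(34.59) = 1.2971.

1.2971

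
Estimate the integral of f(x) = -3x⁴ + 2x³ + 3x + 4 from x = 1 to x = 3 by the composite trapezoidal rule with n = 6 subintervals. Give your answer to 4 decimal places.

h = (3 − 1)/6 = 0.333333.
Nodes x₀,…,x₆ = 1, 1.333333, 1.666667, 2, 2.333333, 2.666667, 3.
f(x) = -3x⁴ + 2x³ + 3x + 4: f₀=6, f₁=3.259259, f₂=-4.888889, f₃=-22, f₄=-52.518519, f₅=-101.777778, f₆=-176.
(h/2)·[f₀ + 2f₁ + 2f₂ + 2f₃ + 2f₄ + 2f₅ + f₆] = 0.166667·(-525.851852) = -87.6420.

-87.6420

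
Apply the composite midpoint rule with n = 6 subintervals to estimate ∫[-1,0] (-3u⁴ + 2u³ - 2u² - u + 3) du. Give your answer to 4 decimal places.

1.7587

h = (0 − (-1))/6 = 0.166667.
Midpoints m₁,…,m₆ = -0.916667, -0.75, -0.583333, -0.416667, -0.25, -0.083333.
f(m₁)=-1.422598, f(m₂)=0.83203125, f(m₃)=2.158420, f(m₄)=2.834346, f(m₅)=3.08203125, f(m₆)=3.068142.
h·[f(m₁) + f(m₂) + f(m₃) + f(m₄) + f(m₅) + f(m₆)] = 0.166667·(10.552373) = 1.7587.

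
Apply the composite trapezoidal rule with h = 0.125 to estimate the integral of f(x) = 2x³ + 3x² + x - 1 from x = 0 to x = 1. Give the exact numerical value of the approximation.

1.015625

h = (1 − 0)/8 = 0.125.
Nodes x₀,…,x₈ = 0, 0.125, 0.25, 0.375, 0.5, 0.625, 0.75, 0.875, 1.
f(x) = 2x³ + 3x² + x - 1: f₀=-1, f₁=-0.82421875, f₂=-0.53125, f₃=-0.09765625, f₄=0.5, f₅=1.28515625, f₆=2.28125, f₇=3.51171875, f₈=5.
(h/2)·[f₀ + 2f₁ + 2f₂ + 2f₃ + 2f₄ + 2f₅ + 2f₆ + 2f₇ + f₈] = 0.0625·(16.25) = 1.015625.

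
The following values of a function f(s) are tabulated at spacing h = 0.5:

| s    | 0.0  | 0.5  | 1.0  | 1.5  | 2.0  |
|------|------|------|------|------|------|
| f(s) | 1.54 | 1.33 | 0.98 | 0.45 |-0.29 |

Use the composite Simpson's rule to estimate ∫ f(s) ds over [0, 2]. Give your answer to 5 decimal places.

1.72167

h = 0.5, n = 4.
(h/3)·[y₀ + 4y₁ + 2y₂ + 4y₃ + y₄] = 0.166667·(10.33) = 1.72167.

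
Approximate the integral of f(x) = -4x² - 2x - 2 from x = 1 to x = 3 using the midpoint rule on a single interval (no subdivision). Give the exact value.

-44

M = (b−a)·f(2) = 2·(-22) = -44.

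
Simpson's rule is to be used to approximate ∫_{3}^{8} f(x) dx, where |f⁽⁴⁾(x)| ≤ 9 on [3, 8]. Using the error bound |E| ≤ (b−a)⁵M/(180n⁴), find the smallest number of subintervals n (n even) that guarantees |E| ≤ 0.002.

Need 28125/(180n⁴) ≤ 0.002.
n⁴ ≥ 28125/(180·0.002) = 78125 ⇒ n ≥ 16.7185, so the smallest even n is 18. (n must be even for Simpson's rule.)

18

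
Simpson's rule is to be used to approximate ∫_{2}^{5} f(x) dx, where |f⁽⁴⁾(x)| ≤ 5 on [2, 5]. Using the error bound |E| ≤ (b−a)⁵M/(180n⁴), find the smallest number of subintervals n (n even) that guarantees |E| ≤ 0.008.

6

Need 1215/(180n⁴) ≤ 0.008.
n⁴ ≥ 1215/(180·0.008) = 843.75 ⇒ n ≥ 5.3896, so the smallest even n is 6. (n must be even for Simpson's rule.)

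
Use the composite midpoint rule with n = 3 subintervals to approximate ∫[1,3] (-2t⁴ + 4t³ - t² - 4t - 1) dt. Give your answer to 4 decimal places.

h = (3 − 1)/3 = 0.666667.
Midpoints m₁,…,m₃ = 1.333333, 2, 2.666667.
f(m₁)=-4.950617, f(m₂)=-13, f(m₃)=-44.061728.
h·[f(m₁) + f(m₂) + f(m₃)] = 0.666667·(-62.012346) = -41.3416.

-41.3416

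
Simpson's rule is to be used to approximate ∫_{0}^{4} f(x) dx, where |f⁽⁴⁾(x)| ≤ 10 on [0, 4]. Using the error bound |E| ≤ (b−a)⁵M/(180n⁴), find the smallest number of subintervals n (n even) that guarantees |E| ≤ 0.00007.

32

Need 10240/(180n⁴) ≤ 0.00007.
n⁴ ≥ 10240/(180·0.00007) = 812698 ⇒ n ≥ 30.0250, so the smallest even n is 32. (n must be even for Simpson's rule.)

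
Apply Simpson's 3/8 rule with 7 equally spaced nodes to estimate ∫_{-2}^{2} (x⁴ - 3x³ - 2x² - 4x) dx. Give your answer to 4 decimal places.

2.3704

h = (2 − (-2))/6 = 0.666667.
Nodes x₀,…,x₆ = -2, -1.333333, -0.666667, 0, 0.666667, 1.333333, 2.
f(x) = x⁴ - 3x³ - 2x² - 4x: f₀=40, f₁=12.049383, f₂=2.864198, f₃=0, f₄=-4.246914, f₅=-12.839506, f₆=-24.
(3h/8)·[f₀ + 3f₁ + 3f₂ + 2f₃ + 3f₄ + 3f₅ + f₆] = 0.25·(9.481481) = 2.3704.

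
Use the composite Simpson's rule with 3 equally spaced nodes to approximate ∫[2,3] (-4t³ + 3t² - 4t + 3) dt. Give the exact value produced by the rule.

h = (3 − 2)/2 = 0.5.
Nodes t₀,…,t₂ = 2, 2.5, 3.
f(t) = -4t³ + 3t² - 4t + 3: f₀=-25, f₁=-50.75, f₂=-90.
(h/3)·[f₀ + 4f₁ + f₂] = 0.166667·(-318) = -53.

-53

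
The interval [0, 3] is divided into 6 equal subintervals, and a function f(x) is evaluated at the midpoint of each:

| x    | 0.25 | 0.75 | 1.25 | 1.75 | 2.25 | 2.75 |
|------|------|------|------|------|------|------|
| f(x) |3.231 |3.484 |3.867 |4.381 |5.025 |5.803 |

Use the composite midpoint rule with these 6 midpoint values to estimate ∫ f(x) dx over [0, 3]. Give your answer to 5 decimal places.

12.89550

h = 0.5, n = 6.
h·[y(m₁) + y(m₂) + y(m₃) + y(m₄) + y(m₅) + y(m₆)] = 0.5·(25.791) = 12.89550.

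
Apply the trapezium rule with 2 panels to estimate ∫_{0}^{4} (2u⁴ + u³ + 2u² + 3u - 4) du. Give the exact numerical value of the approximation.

712

h = (4 − 0)/2 = 2.
Nodes u₀,…,u₂ = 0, 2, 4.
f(u) = 2u⁴ + u³ + 2u² + 3u - 4: f₀=-4, f₁=50, f₂=616.
(h/2)·[f₀ + 2f₁ + f₂] = 1·(712) = 712.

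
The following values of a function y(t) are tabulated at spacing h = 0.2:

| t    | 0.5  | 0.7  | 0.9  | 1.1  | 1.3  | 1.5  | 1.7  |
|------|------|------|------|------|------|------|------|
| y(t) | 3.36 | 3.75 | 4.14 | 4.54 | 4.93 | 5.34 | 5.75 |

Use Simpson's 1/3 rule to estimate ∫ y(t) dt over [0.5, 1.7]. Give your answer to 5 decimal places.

h = 0.2, n = 6.
(h/3)·[y₀ + 4y₁ + 2y₂ + 4y₃ + 2y₄ + 4y₅ + y₆] = 0.066667·(81.77) = 5.45133.

5.45133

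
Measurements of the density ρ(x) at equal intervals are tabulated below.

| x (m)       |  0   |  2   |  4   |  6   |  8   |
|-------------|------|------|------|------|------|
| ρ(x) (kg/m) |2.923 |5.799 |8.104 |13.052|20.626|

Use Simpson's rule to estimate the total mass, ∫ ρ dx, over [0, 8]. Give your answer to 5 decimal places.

76.77400

h = 2, n = 4.
(h/3)·[y₀ + 4y₁ + 2y₂ + 4y₃ + y₄] = 0.666667·(115.161) = 76.77400.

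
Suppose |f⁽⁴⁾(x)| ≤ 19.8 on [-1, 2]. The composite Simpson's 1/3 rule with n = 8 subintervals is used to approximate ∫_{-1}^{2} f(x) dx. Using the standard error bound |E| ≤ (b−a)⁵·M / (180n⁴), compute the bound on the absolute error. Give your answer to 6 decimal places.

0.006526

|E| ≤ (3)⁵·19.8 / (180·8⁴) = 4811.4/737280 = 0.006526.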